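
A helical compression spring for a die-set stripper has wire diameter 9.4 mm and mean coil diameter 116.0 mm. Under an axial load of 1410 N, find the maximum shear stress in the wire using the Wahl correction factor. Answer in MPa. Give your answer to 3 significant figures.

Spring index C = D/d = 116.0/9.4 = 12.3404
K_W = (4C−1)/(4C−4) + 0.615/C = 48.362/45.362 + 0.0498 = 1.1160
τ₀ = 8FD/(πd³) = 8·1410·116.0/(π·9.4³) = 1.30848e+06/2609.4 = 501.46 MPa
τ_max = K·τ₀ = 1.1160 × 501.46 = 559.61 MPa

560 MPa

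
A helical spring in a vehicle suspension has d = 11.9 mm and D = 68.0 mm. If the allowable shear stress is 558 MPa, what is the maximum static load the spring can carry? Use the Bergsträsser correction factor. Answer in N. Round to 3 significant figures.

4340 N

C = D/d = 68.0/11.9 = 5.7143
K_B = (4C+2)/(4C−3) = 24.857/19.857 = 1.2518
τ_max = K·8FD/(πd³) → F_max = τ_allow·πd³/(8DK)
F_max = 558·π·11.9³/(8·68.0·1.2518) = 2.9541e+06/680.98 = 4338 N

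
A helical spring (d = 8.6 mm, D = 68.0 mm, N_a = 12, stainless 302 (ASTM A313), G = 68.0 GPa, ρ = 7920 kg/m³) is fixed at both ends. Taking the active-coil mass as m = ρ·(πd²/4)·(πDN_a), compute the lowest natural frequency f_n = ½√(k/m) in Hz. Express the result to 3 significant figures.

k = Gd⁴/(8D³N_a) = (68.0×10³)(8.6⁴)/(8·68.0³·12) = 12.323 N/mm = 12323 N/m
Wire length L = πDN_a = π·68.0·12 = 2563.5 mm
m = ρ·(πd²/4)·L = 7920 × 58.088×10⁻⁶ m² × 2.5635 m = 1.1794 kg
f_n = ½√(k/m) = 0.5·√(12323/1.1794) = 0.5·√(10448) = 51.109 Hz

51.1 Hz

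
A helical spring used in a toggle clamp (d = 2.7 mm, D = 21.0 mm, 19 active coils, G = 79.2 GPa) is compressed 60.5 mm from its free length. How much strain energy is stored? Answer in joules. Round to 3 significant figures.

k = Gd⁴/(8D³N_a) = (79.2×10³)(2.7⁴)/(8·21.0³·19) = 2.9901 N/mm
U = ½kδ² = 0.5 × 2.9901 × 60.5² = 5472.2 N·mm = 5.4722 J

5.47 J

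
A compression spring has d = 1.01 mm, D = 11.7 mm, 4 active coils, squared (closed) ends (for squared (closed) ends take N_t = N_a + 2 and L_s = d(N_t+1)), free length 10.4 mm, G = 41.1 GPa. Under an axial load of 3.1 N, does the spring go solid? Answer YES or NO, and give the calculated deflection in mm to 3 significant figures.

YES, δ = 3.71 mm

k = Gd⁴/(8D³N_a) = (41.1×10³)(1.01⁴)/(8·11.7³·4) = 0.83449 N/mm
N_t = 6; L_s = 1.01·7 = 7.07 mm; δ_solid = L₀ − L_s = 10.4 − 7.07 = 3.33 mm
δ = F/k = 3.1/0.83449 = 3.7149 mm
δ ≥ δ_solid → spring goes solid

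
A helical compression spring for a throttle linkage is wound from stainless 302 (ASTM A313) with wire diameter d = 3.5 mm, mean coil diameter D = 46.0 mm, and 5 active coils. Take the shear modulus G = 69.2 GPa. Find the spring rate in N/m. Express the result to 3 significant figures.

k = Gd⁴/(8D³N_a) = (69.2×10³ × 3.5⁴) / (8 × 46.0³ × 5)
  = 1.03843e+07 / 3.89344e+06 = 2.6671 N/mm = 2667.1 N/m

2670 N/m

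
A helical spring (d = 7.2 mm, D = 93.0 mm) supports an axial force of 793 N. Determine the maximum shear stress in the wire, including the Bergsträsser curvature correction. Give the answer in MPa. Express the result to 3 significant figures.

Spring index C = D/d = 93.0/7.2 = 12.9167
K_B = (4C+2)/(4C−3) = 53.667/48.667 = 1.1027
τ₀ = 8FD/(πd³) = 8·793·93.0/(π·7.2³) = 589992/1172.6 = 503.15 MPa
τ_max = K·τ₀ = 1.1027 × 503.15 = 554.85 MPa

555 MPa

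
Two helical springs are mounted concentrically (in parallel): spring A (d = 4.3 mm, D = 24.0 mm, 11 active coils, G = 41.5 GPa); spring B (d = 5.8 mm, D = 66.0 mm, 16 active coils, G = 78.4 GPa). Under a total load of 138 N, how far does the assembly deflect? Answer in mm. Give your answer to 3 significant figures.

k_A = Gd⁴/(8D³N_a) = (41.5×10³)(4.3⁴)/(8·24.0³·11) = 11.663 N/mm
k_B = Gd⁴/(8D³N_a) = (78.4×10³)(5.8⁴)/(8·66.0³·16) = 2.4109 N/mm
Parallel: k_eq = 11.663 + 2.4109 = 14.074 N/mm
δ = F/k_eq = 138/14.074 = 9.8054 mm

9.81 mm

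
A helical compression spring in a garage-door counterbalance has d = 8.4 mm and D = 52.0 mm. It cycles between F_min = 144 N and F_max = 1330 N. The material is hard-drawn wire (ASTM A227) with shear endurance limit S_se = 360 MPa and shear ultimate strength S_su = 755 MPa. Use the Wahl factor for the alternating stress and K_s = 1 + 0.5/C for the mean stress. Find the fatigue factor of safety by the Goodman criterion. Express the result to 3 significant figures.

1.44

C = D/d = 52.0/8.4 = 6.1905; K_W = (4C−1)/(4C−4)+0.615/C = 1.2438; K_s = 1+0.5/C = 1.0808
F_a = (F_max−F_min)/2 = 593 N; F_m = (F_max+F_min)/2 = 737 N
τ_a = K_W·8F_aD/(πd³) = 1.2438 × 132.48 = 164.79 MPa
τ_m = K_s·8F_mD/(πd³) = 1.0808 × 164.65 = 177.95 MPa
Goodman: 1/n_f = τ_a/S_se + τ_m/S_su = 164.79/360 + 177.95/755 = 0.45774 + 0.23570 = 0.69344
n_f = 1/0.69344 = 1.442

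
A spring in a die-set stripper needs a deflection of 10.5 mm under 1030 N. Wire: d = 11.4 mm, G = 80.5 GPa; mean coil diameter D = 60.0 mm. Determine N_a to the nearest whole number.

8

Required rate k = F/δ = 1030/10.5 = 98.095 N/mm
N_a = Gd⁴/(8D³k) = (80.5×10³ × 11.4⁴)/(8 × 60.0³ × 98.095)
    = 1.35961e+09 / 1.69509e+08 = 8.021 → 8 coils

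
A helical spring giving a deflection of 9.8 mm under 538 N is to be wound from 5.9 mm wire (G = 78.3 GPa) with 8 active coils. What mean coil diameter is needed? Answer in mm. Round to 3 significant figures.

Required rate k = F/δ = 538/9.8 = 54.898 N/mm
D = (Gd⁴/(8N_a·k))^(1/3) = (78.3×10³·5.9⁴/(8·8·54.898))^(1/3)
  = (27004.3)^(1/3) = 30.0016 mm

30.0 mm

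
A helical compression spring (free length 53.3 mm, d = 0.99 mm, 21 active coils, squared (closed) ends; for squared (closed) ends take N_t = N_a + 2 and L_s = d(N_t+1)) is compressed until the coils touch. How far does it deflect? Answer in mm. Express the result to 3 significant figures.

29.5 mm

N_t = 23; L_s = 0.99·24 = 23.76 mm
δ_solid = L₀ − L_s = 53.3 − 23.76 = 29.54 mm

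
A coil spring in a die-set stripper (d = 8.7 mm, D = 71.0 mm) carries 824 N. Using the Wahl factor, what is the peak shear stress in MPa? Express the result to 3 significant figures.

Spring index C = D/d = 71.0/8.7 = 8.1609
K_W = (4C−1)/(4C−4) + 0.615/C = 31.644/28.644 + 0.0754 = 1.1801
τ₀ = 8FD/(πd³) = 8·824·71.0/(π·8.7³) = 468032/2068.7 = 226.24 MPa
τ_max = K·τ₀ = 1.1801 × 226.24 = 266.98 MPa

267 MPa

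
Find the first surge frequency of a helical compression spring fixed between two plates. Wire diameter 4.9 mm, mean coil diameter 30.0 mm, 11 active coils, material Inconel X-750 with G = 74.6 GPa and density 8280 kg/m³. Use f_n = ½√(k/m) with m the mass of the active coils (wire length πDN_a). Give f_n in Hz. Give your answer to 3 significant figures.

167 Hz

k = Gd⁴/(8D³N_a) = (74.6×10³)(4.9⁴)/(8·30.0³·11) = 18.1 N/mm = 18100 N/m
Wire length L = πDN_a = π·30.0·11 = 1036.7 mm
m = ρ·(πd²/4)·L = 8280 × 18.857×10⁻⁶ m² × 1.0367 m = 0.16187 kg
f_n = ½√(k/m) = 0.5·√(18100/0.16187) = 0.5·√(1.1182e+05) = 167.19 Hz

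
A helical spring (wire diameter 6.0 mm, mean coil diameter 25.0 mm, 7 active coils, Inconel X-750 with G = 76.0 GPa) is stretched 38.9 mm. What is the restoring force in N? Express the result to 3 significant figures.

4380 N

k = Gd⁴/(8D³N_a) = (76.0×10³)(6.0⁴)/(8·25.0³·7) = 112.57 N/mm
F = k·δ = 112.57 × 38.9 = 4378.9 N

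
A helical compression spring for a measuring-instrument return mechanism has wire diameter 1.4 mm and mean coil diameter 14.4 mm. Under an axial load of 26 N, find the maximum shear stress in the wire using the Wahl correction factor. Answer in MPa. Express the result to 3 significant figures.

396 MPa

Spring index C = D/d = 14.4/1.4 = 10.2857
K_W = (4C−1)/(4C−4) + 0.615/C = 40.143/37.143 + 0.0598 = 1.1406
τ₀ = 8FD/(πd³) = 8·26·14.4/(π·1.4³) = 2995.2/8.6205 = 347.45 MPa
τ_max = K·τ₀ = 1.1406 × 347.45 = 396.29 MPa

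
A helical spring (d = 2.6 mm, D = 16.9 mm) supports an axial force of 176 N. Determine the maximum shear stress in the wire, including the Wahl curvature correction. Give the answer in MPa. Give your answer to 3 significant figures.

Spring index C = D/d = 16.9/2.6 = 6.5000
K_W = (4C−1)/(4C−4) + 0.615/C = 25.000/22.000 + 0.0946 = 1.2310
τ₀ = 8FD/(πd³) = 8·176·16.9/(π·2.6³) = 23795.2/55.217 = 430.94 MPa
τ_max = K·τ₀ = 1.2310 × 430.94 = 530.48 MPa

530 MPa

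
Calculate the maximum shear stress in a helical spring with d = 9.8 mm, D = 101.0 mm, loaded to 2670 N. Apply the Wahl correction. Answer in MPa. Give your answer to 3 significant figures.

832 MPa

Spring index C = D/d = 101.0/9.8 = 10.3061
K_W = (4C−1)/(4C−4) + 0.615/C = 40.224/37.224 + 0.0597 = 1.1403
τ₀ = 8FD/(πd³) = 8·2670·101.0/(π·9.8³) = 2.15736e+06/2956.8 = 729.62 MPa
τ_max = K·τ₀ = 1.1403 × 729.62 = 831.96 MPa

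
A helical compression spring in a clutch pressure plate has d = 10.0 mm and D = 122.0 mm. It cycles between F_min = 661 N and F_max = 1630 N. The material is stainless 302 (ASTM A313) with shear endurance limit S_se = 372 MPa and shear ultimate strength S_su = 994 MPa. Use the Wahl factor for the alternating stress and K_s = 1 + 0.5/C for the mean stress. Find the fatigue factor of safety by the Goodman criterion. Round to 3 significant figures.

1.21

C = D/d = 122.0/10.0 = 12.2000; K_W = (4C−1)/(4C−4)+0.615/C = 1.1174; K_s = 1+0.5/C = 1.0410
F_a = (F_max−F_min)/2 = 484.5 N; F_m = (F_max+F_min)/2 = 1145.5 N
τ_a = K_W·8F_aD/(πd³) = 1.1174 × 150.52 = 168.19 MPa
τ_m = K_s·8F_mD/(πd³) = 1.0410 × 355.87 = 370.46 MPa
Goodman: 1/n_f = τ_a/S_se + τ_m/S_su = 168.19/372 + 370.46/994 = 0.45212 + 0.37269 = 0.82481
n_f = 1/0.82481 = 1.212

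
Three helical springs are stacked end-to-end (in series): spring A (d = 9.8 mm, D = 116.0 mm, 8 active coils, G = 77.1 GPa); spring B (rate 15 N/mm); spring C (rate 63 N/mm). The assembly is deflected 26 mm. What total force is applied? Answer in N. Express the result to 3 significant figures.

117 N

k_A = Gd⁴/(8D³N_a) = (77.1×10³)(9.8⁴)/(8·116.0³·8) = 7.1188 N/mm
Series: 1/k_eq = 1/7.1188 + 1/15 + 1/63 = 0.22301; k_eq = 4.484 N/mm
F = k_eq·δ = 4.484·26 = 116.58 N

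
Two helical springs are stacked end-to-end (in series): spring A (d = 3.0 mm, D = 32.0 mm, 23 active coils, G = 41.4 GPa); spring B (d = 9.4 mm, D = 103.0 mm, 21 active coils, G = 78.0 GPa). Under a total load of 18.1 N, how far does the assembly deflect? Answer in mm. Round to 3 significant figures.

k_A = Gd⁴/(8D³N_a) = (41.4×10³)(3.0⁴)/(8·32.0³·23) = 0.55618 N/mm
k_B = Gd⁴/(8D³N_a) = (78.0×10³)(9.4⁴)/(8·103.0³·21) = 3.3173 N/mm
Series: 1/k_eq = 1/0.55618 + 1/3.3173 = 2.0994; k_eq = 0.47632 N/mm
δ = F/k_eq = 18.1/0.47632 = 37.999 mm

38.0 mm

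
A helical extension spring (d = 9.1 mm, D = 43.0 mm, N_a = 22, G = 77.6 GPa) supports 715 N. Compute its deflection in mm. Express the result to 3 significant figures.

k = Gd⁴/(8D³N_a) = (77.6×10³)(9.1⁴)/(8·43.0³·22) = 38.029 N/mm
δ = F/k = 715 / 38.029 = 18.802 mm

18.8 mm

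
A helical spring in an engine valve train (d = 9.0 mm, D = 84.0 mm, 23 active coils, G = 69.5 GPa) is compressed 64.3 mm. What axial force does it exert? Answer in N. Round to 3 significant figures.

k = Gd⁴/(8D³N_a) = (69.5×10³)(9.0⁴)/(8·84.0³·23) = 4.1812 N/mm
F = k·δ = 4.1812 × 64.3 = 268.85 N

269 N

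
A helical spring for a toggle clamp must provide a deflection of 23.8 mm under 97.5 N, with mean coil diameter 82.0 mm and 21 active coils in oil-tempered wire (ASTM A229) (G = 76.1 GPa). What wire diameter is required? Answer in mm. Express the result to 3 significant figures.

Required rate k = F/δ = 97.5/23.8 = 4.0966 N/mm
d = (8D³N_a·k / G)^(1/4) = (8·82.0³·21·4.0966 / (76.1×10³))^0.25
  = (4986.5)^0.25 = 8.4033 mm

8.40 mm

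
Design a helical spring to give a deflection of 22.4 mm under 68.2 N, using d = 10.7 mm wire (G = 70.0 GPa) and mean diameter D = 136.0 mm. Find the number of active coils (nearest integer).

Required rate k = F/δ = 68.2/22.4 = 3.0446 N/mm
N_a = Gd⁴/(8D³k) = (70.0×10³ × 10.7⁴)/(8 × 136.0³ × 3.0446)
    = 9.17557e+08 / 6.12693e+07 = 14.98 → 15 coils

15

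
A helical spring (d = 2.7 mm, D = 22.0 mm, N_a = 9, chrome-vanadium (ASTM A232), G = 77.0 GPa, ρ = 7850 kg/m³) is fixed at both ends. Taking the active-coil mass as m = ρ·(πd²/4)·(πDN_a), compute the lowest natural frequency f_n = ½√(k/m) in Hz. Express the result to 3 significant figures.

k = Gd⁴/(8D³N_a) = (77.0×10³)(2.7⁴)/(8·22.0³·9) = 5.3376 N/mm = 5337.6 N/m
Wire length L = πDN_a = π·22.0·9 = 622.04 mm
m = ρ·(πd²/4)·L = 7850 × 5.7256×10⁻⁶ m² × 0.62204 m = 0.027958 kg
f_n = ½√(k/m) = 0.5·√(5337.6/0.027958) = 0.5·√(1.9092e+05) = 218.47 Hz

218 Hz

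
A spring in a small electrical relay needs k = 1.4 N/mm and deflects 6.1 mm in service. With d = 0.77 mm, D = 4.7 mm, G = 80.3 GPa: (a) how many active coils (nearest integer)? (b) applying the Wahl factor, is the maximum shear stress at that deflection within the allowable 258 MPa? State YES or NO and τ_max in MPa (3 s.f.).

N_a = Gd⁴/(8D³k) = (80.3×10³)(0.77⁴)/(8·4.7³·1.4) = 24.28 → N_a = 24
Actual rate k = Gd⁴/(8D³·24) = 1.4161 N/mm
Working load F = kδ = 1.4161·6.1 = 8.638 N
C = 4.7/0.77 = 6.1039; K_W = (4C−1)/(4C−4)+0.615/C = 1.2477
τ_max = K_W·8FD/(πd³) = 1.2477·226.45 = 282.55 MPa
τ_max > 258 MPa → exceeds allowable

(a) 24 coils; (b) NO, τ_max = 283 MPa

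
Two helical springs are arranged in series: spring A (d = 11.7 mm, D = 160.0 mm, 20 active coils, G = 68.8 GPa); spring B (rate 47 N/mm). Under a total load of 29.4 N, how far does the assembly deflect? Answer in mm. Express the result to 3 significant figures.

15.6 mm

k_A = Gd⁴/(8D³N_a) = (68.8×10³)(11.7⁴)/(8·160.0³·20) = 1.9672 N/mm
Series: 1/k_eq = 1/1.9672 + 1/47 = 0.52961; k_eq = 1.8882 N/mm
δ = F/k_eq = 29.4/1.8882 = 15.571 mm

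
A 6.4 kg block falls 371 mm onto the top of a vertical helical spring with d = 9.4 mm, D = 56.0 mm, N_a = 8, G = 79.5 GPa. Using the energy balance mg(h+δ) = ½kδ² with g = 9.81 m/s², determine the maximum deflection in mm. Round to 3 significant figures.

k = Gd⁴/(8D³N_a) = (79.5×10³)(9.4⁴)/(8·56.0³·8) = 55.225 N/mm
W = mg = 6.4 × 9.81 = 62.784 N
½kδ² − Wδ − Wh = 0 → δ = (W + √(W² + 2kWh))/k
δ = (62.784 + √(3941.8 + 2.57269e+06))/55.225 = (62.784 + 1605.2)/55.225 = 30.203 mm

30.2 mm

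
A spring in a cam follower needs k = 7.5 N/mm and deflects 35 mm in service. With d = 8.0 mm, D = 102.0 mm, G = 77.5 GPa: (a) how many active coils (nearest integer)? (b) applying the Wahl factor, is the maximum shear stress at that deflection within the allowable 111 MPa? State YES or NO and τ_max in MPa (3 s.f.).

(a) 5 coils; (b) NO, τ_max = 148 MPa

N_a = Gd⁴/(8D³k) = (77.5×10³)(8.0⁴)/(8·102.0³·7.5) = 4.986 → N_a = 5
Actual rate k = Gd⁴/(8D³·5) = 7.4783 N/mm
Working load F = kδ = 7.4783·35 = 261.74 N
C = 102.0/8.0 = 12.7500; K_W = (4C−1)/(4C−4)+0.615/C = 1.1121
τ_max = K_W·8FD/(πd³) = 1.1121·132.78 = 147.66 MPa
τ_max > 111 MPa → exceeds allowable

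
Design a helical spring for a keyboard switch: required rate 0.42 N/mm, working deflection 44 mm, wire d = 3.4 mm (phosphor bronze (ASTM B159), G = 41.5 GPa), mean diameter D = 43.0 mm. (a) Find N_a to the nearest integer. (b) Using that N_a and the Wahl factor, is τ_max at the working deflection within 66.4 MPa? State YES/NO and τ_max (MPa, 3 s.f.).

(a) 21 coils; (b) YES, τ_max = 56.6 MPa

N_a = Gd⁴/(8D³k) = (41.5×10³)(3.4⁴)/(8·43.0³·0.42) = 20.76 → N_a = 21
Actual rate k = Gd⁴/(8D³·21) = 0.41519 N/mm
Working load F = kδ = 0.41519·44 = 18.268 N
C = 43.0/3.4 = 12.6471; K_W = (4C−1)/(4C−4)+0.615/C = 1.1130
τ_max = K_W·8FD/(πd³) = 1.1130·50.895 = 56.647 MPa
τ_max ≤ 66.4 MPa → acceptable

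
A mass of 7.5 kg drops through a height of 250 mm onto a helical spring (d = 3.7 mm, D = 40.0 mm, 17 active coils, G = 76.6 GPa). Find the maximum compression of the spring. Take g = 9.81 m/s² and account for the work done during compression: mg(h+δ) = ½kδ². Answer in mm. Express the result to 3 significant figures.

200 mm

k = Gd⁴/(8D³N_a) = (76.6×10³)(3.7⁴)/(8·40.0³·17) = 1.6494 N/mm
W = mg = 7.5 × 9.81 = 73.575 N
½kδ² − Wδ − Wh = 0 → δ = (W + √(W² + 2kWh))/k
δ = (73.575 + √(5413.3 + 60676))/1.6494 = (73.575 + 257.08)/1.6494 = 200.47 mm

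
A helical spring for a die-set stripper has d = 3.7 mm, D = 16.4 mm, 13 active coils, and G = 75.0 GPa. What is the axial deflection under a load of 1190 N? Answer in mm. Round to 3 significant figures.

38.8 mm

k = Gd⁴/(8D³N_a) = (75.0×10³)(3.7⁴)/(8·16.4³·13) = 30.641 N/mm
δ = F/k = 1190 / 30.641 = 38.837 mm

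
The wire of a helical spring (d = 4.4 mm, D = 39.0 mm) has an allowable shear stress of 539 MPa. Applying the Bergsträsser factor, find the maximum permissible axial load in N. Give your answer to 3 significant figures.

C = D/d = 39.0/4.4 = 8.8636
K_B = (4C+2)/(4C−3) = 37.455/32.455 = 1.1541
τ_max = K·8FD/(πd³) → F_max = τ_allow·πd³/(8DK)
F_max = 539·π·4.4³/(8·39.0·1.1541) = 1.4424e+05/360.07 = 400.6 N

401 N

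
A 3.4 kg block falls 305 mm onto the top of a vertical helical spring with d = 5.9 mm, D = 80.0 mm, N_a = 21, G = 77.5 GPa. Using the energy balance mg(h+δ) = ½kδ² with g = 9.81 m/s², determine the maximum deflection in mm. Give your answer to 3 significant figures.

k = Gd⁴/(8D³N_a) = (77.5×10³)(5.9⁴)/(8·80.0³·21) = 1.0918 N/mm
W = mg = 3.4 × 9.81 = 33.354 N
½kδ² − Wδ − Wh = 0 → δ = (W + √(W² + 2kWh))/k
δ = (33.354 + √(1112.5 + 22213.1))/1.0918 = (33.354 + 152.73)/1.0918 = 170.44 mm

170 mm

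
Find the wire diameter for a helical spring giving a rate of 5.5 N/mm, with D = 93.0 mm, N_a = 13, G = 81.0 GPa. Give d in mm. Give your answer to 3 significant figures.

8.68 mm

d = (8D³N_a·k / G)^(1/4) = (8·93.0³·13·5.5 / (81.0×10³))^0.25
  = (5680.2)^0.25 = 8.6814 mm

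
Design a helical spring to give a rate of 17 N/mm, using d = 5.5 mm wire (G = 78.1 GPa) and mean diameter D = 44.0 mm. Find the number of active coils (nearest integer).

N_a = Gd⁴/(8D³k) = (78.1×10³ × 5.5⁴)/(8 × 44.0³ × 17)
    = 7.14664e+07 / 1.1585e+07 = 6.169 → 6 coils

6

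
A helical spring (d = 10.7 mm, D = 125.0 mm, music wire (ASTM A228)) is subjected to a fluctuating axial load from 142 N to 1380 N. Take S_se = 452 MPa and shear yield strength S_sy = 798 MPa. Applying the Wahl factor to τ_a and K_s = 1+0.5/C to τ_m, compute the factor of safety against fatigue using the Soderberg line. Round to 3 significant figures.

C = D/d = 125.0/10.7 = 11.6822; K_W = (4C−1)/(4C−4)+0.615/C = 1.1229; K_s = 1+0.5/C = 1.0428
F_a = (F_max−F_min)/2 = 619 N; F_m = (F_max+F_min)/2 = 761 N
τ_a = K_W·8F_aD/(πd³) = 1.1229 × 160.84 = 180.6 MPa
τ_m = K_s·8F_mD/(πd³) = 1.0428 × 197.73 = 206.2 MPa
Soderberg: 1/n_f = τ_a/S_se + τ_m/S_sy = 180.6/452 + 206.2/798 = 0.39955 + 0.25839 = 0.65795
n_f = 1/0.65795 = 1.52

1.52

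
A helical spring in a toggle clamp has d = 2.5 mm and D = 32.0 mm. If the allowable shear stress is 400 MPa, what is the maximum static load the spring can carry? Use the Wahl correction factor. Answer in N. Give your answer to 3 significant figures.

C = D/d = 32.0/2.5 = 12.8000
K_W = (4C−1)/(4C−4) + 0.615/C = 50.200/47.200 + 0.0480 = 1.1116
τ_max = K·8FD/(πd³) → F_max = τ_allow·πd³/(8DK)
F_max = 400·π·2.5³/(8·32.0·1.1116) = 19635/284.57 = 68.998 N

69.0 N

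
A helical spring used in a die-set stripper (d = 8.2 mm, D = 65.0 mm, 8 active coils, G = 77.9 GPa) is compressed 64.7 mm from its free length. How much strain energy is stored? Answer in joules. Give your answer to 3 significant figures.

41.9 J

k = Gd⁴/(8D³N_a) = (77.9×10³)(8.2⁴)/(8·65.0³·8) = 20.039 N/mm
U = ½kδ² = 0.5 × 20.039 × 64.7² = 41942 N·mm = 41.942 J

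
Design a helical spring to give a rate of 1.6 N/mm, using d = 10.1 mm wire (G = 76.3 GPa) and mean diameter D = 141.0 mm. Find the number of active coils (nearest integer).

22

N_a = Gd⁴/(8D³k) = (76.3×10³ × 10.1⁴)/(8 × 141.0³ × 1.6)
    = 7.93981e+08 / 3.58812e+07 = 22.13 → 22 coils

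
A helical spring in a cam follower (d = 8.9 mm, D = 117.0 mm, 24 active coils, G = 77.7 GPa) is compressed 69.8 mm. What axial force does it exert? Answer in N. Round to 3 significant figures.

111 N

k = Gd⁴/(8D³N_a) = (77.7×10³)(8.9⁴)/(8·117.0³·24) = 1.5853 N/mm
F = k·δ = 1.5853 × 69.8 = 110.66 N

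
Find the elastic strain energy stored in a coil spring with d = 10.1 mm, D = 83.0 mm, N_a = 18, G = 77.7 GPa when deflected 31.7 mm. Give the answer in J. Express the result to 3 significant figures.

4.93 J

k = Gd⁴/(8D³N_a) = (77.7×10³)(10.1⁴)/(8·83.0³·18) = 9.82 N/mm
U = ½kδ² = 0.5 × 9.82 × 31.7² = 4934 N·mm = 4.934 J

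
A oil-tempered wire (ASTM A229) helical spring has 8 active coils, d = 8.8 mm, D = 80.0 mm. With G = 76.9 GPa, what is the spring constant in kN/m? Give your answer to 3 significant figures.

k = Gd⁴/(8D³N_a) = (76.9×10³ × 8.8⁴) / (8 × 80.0³ × 8)
  = 4.61166e+08 / 3.2768e+07 = 14.074 N/mm

14.1 kN/m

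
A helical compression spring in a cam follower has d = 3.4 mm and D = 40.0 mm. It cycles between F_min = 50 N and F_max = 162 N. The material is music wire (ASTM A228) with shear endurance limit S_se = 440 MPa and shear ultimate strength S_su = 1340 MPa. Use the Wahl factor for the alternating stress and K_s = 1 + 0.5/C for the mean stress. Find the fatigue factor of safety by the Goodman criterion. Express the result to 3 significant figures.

1.71

C = D/d = 40.0/3.4 = 11.7647; K_W = (4C−1)/(4C−4)+0.615/C = 1.1219; K_s = 1+0.5/C = 1.0425
F_a = (F_max−F_min)/2 = 56 N; F_m = (F_max+F_min)/2 = 106 N
τ_a = K_W·8F_aD/(πd³) = 1.1219 × 145.13 = 162.83 MPa
τ_m = K_s·8F_mD/(πd³) = 1.0425 × 274.71 = 286.38 MPa
Goodman: 1/n_f = τ_a/S_se + τ_m/S_su = 162.83/440 + 286.38/1340 = 0.37006 + 0.21372 = 0.58378
n_f = 1/0.58378 = 1.713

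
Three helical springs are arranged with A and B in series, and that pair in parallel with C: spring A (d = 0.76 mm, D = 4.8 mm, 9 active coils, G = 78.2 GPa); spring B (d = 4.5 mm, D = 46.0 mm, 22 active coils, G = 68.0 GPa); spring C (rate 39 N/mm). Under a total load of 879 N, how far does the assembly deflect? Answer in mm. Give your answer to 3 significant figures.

21.9 mm

k_A = Gd⁴/(8D³N_a) = (78.2×10³)(0.76⁴)/(8·4.8³·9) = 3.2765 N/mm
k_B = Gd⁴/(8D³N_a) = (68.0×10³)(4.5⁴)/(8·46.0³·22) = 1.6277 N/mm
Springs A,B series: k_AB = 1/(1/3.2765+1/1.6277) = 1.0875 N/mm; parallel with C: k_eq = 1.0875+39 = 40.087 N/mm
δ = F/k_eq = 879/40.087 = 21.927 mm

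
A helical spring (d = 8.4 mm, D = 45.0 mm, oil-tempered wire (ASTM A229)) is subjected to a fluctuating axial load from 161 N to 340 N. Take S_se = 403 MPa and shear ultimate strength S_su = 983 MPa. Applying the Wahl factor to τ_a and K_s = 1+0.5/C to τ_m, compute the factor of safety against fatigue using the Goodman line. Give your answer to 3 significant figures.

C = D/d = 45.0/8.4 = 5.3571; K_W = (4C−1)/(4C−4)+0.615/C = 1.2869; K_s = 1+0.5/C = 1.0933
F_a = (F_max−F_min)/2 = 89.5 N; F_m = (F_max+F_min)/2 = 250.5 N
τ_a = K_W·8F_aD/(πd³) = 1.2869 × 17.304 = 22.269 MPa
τ_m = K_s·8F_mD/(πd³) = 1.0933 × 48.431 = 52.951 MPa
Goodman: 1/n_f = τ_a/S_se + τ_m/S_su = 22.269/403 + 52.951/983 = 0.05526 + 0.05387 = 0.10912
n_f = 1/0.10912 = 9.164

9.16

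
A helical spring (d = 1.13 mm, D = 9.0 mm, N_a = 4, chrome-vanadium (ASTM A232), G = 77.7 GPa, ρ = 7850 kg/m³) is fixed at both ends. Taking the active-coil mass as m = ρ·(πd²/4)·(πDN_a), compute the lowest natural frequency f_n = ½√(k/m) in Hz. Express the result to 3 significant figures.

1230 Hz

k = Gd⁴/(8D³N_a) = (77.7×10³)(1.13⁴)/(8·9.0³·4) = 5.4307 N/mm = 5430.7 N/m
Wire length L = πDN_a = π·9.0·4 = 113.1 mm
m = ρ·(πd²/4)·L = 7850 × 1.0029×10⁻⁶ m² × 0.1131 m = 0.00089037 kg
f_n = ½√(k/m) = 0.5·√(5430.7/0.00089037) = 0.5·√(6.0994e+06) = 1234.9 Hz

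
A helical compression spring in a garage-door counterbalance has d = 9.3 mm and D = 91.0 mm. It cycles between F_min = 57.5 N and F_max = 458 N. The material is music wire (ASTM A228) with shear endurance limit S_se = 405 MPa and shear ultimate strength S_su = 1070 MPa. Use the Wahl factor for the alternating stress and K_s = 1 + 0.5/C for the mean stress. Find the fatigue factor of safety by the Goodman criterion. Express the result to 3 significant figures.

C = D/d = 91.0/9.3 = 9.7849; K_W = (4C−1)/(4C−4)+0.615/C = 1.1482; K_s = 1+0.5/C = 1.0511
F_a = (F_max−F_min)/2 = 200.25 N; F_m = (F_max+F_min)/2 = 257.75 N
τ_a = K_W·8F_aD/(πd³) = 1.1482 × 57.691 = 66.242 MPa
τ_m = K_s·8F_mD/(πd³) = 1.0511 × 74.256 = 78.05 MPa
Goodman: 1/n_f = τ_a/S_se + τ_m/S_su = 66.242/405 + 78.05/1070 = 0.16356 + 0.07294 = 0.2365
n_f = 1/0.2365 = 4.228

4.23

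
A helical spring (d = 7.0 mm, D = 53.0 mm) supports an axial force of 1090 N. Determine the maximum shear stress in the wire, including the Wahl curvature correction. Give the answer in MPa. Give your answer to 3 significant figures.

Spring index C = D/d = 53.0/7.0 = 7.5714
K_W = (4C−1)/(4C−4) + 0.615/C = 29.286/26.286 + 0.0812 = 1.1954
τ₀ = 8FD/(πd³) = 8·1090·53.0/(π·7.0³) = 462160/1077.6 = 428.89 MPa
τ_max = K·τ₀ = 1.1954 × 428.89 = 512.68 MPa

513 MPa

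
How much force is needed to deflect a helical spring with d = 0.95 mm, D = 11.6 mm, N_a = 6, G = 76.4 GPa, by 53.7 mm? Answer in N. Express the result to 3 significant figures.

44.6 N

k = Gd⁴/(8D³N_a) = (76.4×10³)(0.95⁴)/(8·11.6³·6) = 0.83056 N/mm
F = k·δ = 0.83056 × 53.7 = 44.601 N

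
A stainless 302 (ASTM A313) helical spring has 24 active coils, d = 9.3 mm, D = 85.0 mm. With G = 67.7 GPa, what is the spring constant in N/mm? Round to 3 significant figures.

4.29 N/mm

k = Gd⁴/(8D³N_a) = (67.7×10³ × 9.3⁴) / (8 × 85.0³ × 24)
  = 5.06431e+08 / 1.17912e+08 = 4.295 N/mm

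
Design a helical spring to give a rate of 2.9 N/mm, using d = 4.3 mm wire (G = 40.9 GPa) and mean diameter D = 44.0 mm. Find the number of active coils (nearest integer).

7

N_a = Gd⁴/(8D³k) = (40.9×10³ × 4.3⁴)/(8 × 44.0³ × 2.9)
    = 1.39829e+07 / 1.97627e+06 = 7.075 → 7 coils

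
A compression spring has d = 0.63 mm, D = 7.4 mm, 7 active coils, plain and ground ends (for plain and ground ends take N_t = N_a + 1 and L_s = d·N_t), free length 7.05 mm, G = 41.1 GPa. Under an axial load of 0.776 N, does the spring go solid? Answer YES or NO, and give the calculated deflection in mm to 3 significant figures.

YES, δ = 2.72 mm

k = Gd⁴/(8D³N_a) = (41.1×10³)(0.63⁴)/(8·7.4³·7) = 0.28531 N/mm
N_t = 8; L_s = 0.63·8 = 5.04 mm; δ_solid = L₀ − L_s = 7.05 − 5.04 = 2.01 mm
δ = F/k = 0.776/0.28531 = 2.7198 mm
δ ≥ δ_solid → spring goes solid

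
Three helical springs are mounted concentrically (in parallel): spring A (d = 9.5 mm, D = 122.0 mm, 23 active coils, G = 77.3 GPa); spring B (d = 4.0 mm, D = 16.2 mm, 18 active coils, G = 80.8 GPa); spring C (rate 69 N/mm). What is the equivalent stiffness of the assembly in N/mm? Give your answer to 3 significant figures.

105 N/mm

k_A = Gd⁴/(8D³N_a) = (77.3×10³)(9.5⁴)/(8·122.0³·23) = 1.8844 N/mm
k_B = Gd⁴/(8D³N_a) = (80.8×10³)(4.0⁴)/(8·16.2³·18) = 33.787 N/mm
Parallel: k_eq = 1.8844 + 33.787 + 69 = 104.67 N/mm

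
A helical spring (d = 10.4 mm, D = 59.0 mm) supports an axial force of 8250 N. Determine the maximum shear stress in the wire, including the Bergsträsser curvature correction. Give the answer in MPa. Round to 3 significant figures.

Spring index C = D/d = 59.0/10.4 = 5.6731
K_B = (4C+2)/(4C−3) = 24.692/19.692 = 1.2539
τ₀ = 8FD/(πd³) = 8·8250·59.0/(π·10.4³) = 3.894e+06/3533.9 = 1101.9 MPa
τ_max = K·τ₀ = 1.2539 × 1101.9 = 1381.7 MPa

1380 MPa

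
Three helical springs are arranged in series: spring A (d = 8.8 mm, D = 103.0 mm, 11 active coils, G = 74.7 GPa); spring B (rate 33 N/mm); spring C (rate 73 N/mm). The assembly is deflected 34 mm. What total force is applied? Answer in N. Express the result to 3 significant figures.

131 N

k_A = Gd⁴/(8D³N_a) = (74.7×10³)(8.8⁴)/(8·103.0³·11) = 4.6586 N/mm
Series: 1/k_eq = 1/4.6586 + 1/33 + 1/73 = 0.25866; k_eq = 3.8661 N/mm
F = k_eq·δ = 3.8661·34 = 131.45 N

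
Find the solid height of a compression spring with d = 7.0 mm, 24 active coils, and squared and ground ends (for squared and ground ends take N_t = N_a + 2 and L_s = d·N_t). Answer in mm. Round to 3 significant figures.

squared and ground ends: N_t = N_a + 2 = 24 + 2 = 26
L_s = d·N_t = 7.0 × 26 = 182 mm

182 mm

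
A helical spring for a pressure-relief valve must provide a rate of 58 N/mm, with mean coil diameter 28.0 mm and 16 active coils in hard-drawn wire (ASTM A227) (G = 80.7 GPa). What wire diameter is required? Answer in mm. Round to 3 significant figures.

6.70 mm

d = (8D³N_a·k / G)^(1/4) = (8·28.0³·16·58 / (80.7×10³))^0.25
  = (2019.5)^0.25 = 6.7036 mm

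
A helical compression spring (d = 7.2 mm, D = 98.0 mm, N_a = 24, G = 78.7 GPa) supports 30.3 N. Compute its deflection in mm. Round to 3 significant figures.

25.9 mm

k = Gd⁴/(8D³N_a) = (78.7×10³)(7.2⁴)/(8·98.0³·24) = 1.1704 N/mm
δ = F/k = 30.3 / 1.1704 = 25.889 mm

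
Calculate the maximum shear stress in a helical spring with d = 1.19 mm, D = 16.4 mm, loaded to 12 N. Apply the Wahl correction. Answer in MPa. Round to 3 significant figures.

328 MPa

Spring index C = D/d = 16.4/1.19 = 13.7815
K_W = (4C−1)/(4C−4) + 0.615/C = 54.126/51.126 + 0.0446 = 1.1033
τ₀ = 8FD/(πd³) = 8·12·16.4/(π·1.19³) = 1574.4/5.2941 = 297.39 MPa
τ_max = K·τ₀ = 1.1033 × 297.39 = 328.11 MPa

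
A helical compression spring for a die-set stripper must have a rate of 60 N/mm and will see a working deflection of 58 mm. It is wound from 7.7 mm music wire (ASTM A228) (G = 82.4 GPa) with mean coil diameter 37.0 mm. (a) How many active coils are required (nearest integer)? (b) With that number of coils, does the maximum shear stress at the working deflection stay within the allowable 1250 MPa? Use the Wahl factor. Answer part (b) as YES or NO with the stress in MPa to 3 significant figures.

N_a = Gd⁴/(8D³k) = (82.4×10³)(7.7⁴)/(8·37.0³·60) = 11.91 → N_a = 12
Actual rate k = Gd⁴/(8D³·12) = 59.568 N/mm
Working load F = kδ = 59.568·58 = 3454.9 N
C = 37.0/7.7 = 4.8052; K_W = (4C−1)/(4C−4)+0.615/C = 1.3251
τ_max = K_W·8FD/(πd³) = 1.3251·713.04 = 944.83 MPa
τ_max ≤ 1250 MPa → acceptable

(a) 12 coils; (b) YES, τ_max = 945 MPa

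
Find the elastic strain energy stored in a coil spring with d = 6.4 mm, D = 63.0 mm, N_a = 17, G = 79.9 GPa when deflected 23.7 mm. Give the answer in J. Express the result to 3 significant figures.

k = Gd⁴/(8D³N_a) = (79.9×10³)(6.4⁴)/(8·63.0³·17) = 3.9419 N/mm
U = ½kδ² = 0.5 × 3.9419 × 23.7² = 1107.1 N·mm = 1.1071 J

1.11 J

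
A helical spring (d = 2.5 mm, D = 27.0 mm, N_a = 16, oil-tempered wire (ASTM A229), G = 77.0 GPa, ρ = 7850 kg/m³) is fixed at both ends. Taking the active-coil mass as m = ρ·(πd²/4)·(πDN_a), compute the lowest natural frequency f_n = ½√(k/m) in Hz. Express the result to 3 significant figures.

75.5 Hz

k = Gd⁴/(8D³N_a) = (77.0×10³)(2.5⁴)/(8·27.0³·16) = 1.1938 N/mm = 1193.8 N/m
Wire length L = πDN_a = π·27.0·16 = 1357.2 mm
m = ρ·(πd²/4)·L = 7850 × 4.9087×10⁻⁶ m² × 1.3572 m = 0.052297 kg
f_n = ½√(k/m) = 0.5·√(1193.8/0.052297) = 0.5·√(22828) = 75.545 Hz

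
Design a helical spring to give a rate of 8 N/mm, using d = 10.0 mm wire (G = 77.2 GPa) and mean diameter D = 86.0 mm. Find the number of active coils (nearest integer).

N_a = Gd⁴/(8D³k) = (77.2×10³ × 10.0⁴)/(8 × 86.0³ × 8)
    = 7.72e+08 / 4.07076e+07 = 18.96 → 19 coils

19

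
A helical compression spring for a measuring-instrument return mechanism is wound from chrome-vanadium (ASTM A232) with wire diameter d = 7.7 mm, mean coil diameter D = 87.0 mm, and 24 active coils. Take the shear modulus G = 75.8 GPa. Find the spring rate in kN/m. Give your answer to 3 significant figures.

2.11 kN/m

k = Gd⁴/(8D³N_a) = (75.8×10³ × 7.7⁴) / (8 × 87.0³ × 24)
  = 2.6646e+08 / 1.26433e+08 = 2.1075 N/mm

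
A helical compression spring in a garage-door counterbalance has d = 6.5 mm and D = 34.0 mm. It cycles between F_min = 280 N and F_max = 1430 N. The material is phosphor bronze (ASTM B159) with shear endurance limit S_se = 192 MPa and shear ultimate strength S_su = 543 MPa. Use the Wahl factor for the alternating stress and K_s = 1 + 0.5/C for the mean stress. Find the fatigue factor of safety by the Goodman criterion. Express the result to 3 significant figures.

0.566

C = D/d = 34.0/6.5 = 5.2308; K_W = (4C−1)/(4C−4)+0.615/C = 1.2948; K_s = 1+0.5/C = 1.0956
F_a = (F_max−F_min)/2 = 575 N; F_m = (F_max+F_min)/2 = 855 N
τ_a = K_W·8F_aD/(πd³) = 1.2948 × 181.28 = 234.73 MPa
τ_m = K_s·8F_mD/(πd³) = 1.0956 × 269.55 = 295.32 MPa
Goodman: 1/n_f = τ_a/S_se + τ_m/S_su = 234.73/192 + 295.32/543 = 1.22254 + 0.54387 = 1.7664
n_f = 1/1.7664 = 0.5661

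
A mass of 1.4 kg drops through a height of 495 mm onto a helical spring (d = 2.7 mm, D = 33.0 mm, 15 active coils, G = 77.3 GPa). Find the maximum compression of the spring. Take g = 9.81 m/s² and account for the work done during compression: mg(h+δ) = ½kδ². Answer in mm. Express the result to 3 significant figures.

135 mm

k = Gd⁴/(8D³N_a) = (77.3×10³)(2.7⁴)/(8·33.0³·15) = 0.9526 N/mm
W = mg = 1.4 × 9.81 = 13.734 N
½kδ² − Wδ − Wh = 0 → δ = (W + √(W² + 2kWh))/k
δ = (13.734 + √(188.62 + 12952.2))/0.9526 = (13.734 + 114.63)/0.9526 = 134.75 mm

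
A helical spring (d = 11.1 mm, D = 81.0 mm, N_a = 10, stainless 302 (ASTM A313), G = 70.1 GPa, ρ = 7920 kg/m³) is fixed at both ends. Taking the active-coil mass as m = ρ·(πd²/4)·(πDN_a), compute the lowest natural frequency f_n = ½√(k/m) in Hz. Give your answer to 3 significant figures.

56.6 Hz

k = Gd⁴/(8D³N_a) = (70.1×10³)(11.1⁴)/(8·81.0³·10) = 25.03 N/mm = 25030 N/m
Wire length L = πDN_a = π·81.0·10 = 2544.7 mm
m = ρ·(πd²/4)·L = 7920 × 96.769×10⁻⁶ m² × 2.5447 m = 1.9503 kg
f_n = ½√(k/m) = 0.5·√(25030/1.9503) = 0.5·√(12834) = 56.644 Hz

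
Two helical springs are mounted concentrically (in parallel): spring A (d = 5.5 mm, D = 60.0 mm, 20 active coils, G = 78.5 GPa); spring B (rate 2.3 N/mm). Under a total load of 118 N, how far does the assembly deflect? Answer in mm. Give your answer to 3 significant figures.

26.9 mm

k_A = Gd⁴/(8D³N_a) = (78.5×10³)(5.5⁴)/(8·60.0³·20) = 2.0785 N/mm
Parallel: k_eq = 2.0785 + 2.3 = 4.3785 N/mm
δ = F/k_eq = 118/4.3785 = 26.95 mm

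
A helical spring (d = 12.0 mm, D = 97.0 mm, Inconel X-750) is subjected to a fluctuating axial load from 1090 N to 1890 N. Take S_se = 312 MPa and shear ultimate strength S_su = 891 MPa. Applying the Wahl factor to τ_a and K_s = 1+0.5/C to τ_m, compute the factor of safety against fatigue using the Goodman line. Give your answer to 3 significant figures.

2.13

C = D/d = 97.0/12.0 = 8.0833; K_W = (4C−1)/(4C−4)+0.615/C = 1.1820; K_s = 1+0.5/C = 1.0619
F_a = (F_max−F_min)/2 = 400 N; F_m = (F_max+F_min)/2 = 1490 N
τ_a = K_W·8F_aD/(πd³) = 1.1820 × 57.178 = 67.582 MPa
τ_m = K_s·8F_mD/(πd³) = 1.0619 × 212.99 = 226.16 MPa
Goodman: 1/n_f = τ_a/S_se + τ_m/S_su = 67.582/312 + 226.16/891 = 0.21661 + 0.25383 = 0.47044
n_f = 1/0.47044 = 2.126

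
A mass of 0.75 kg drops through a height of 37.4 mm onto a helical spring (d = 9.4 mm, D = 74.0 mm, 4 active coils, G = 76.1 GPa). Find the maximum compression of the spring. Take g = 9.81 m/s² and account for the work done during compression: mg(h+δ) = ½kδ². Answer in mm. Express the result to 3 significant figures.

3.63 mm

k = Gd⁴/(8D³N_a) = (76.1×10³)(9.4⁴)/(8·74.0³·4) = 45.82 N/mm
W = mg = 0.75 × 9.81 = 7.3575 N
½kδ² − Wδ − Wh = 0 → δ = (W + √(W² + 2kWh))/k
δ = (7.3575 + √(54.133 + 25216.4))/45.82 = (7.3575 + 158.97)/45.82 = 3.63 mm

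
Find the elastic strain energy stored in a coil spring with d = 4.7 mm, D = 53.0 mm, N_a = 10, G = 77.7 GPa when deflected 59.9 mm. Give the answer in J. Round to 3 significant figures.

5.71 J

k = Gd⁴/(8D³N_a) = (77.7×10³)(4.7⁴)/(8·53.0³·10) = 3.1834 N/mm
U = ½kδ² = 0.5 × 3.1834 × 59.9² = 5711.1 N·mm = 5.7111 J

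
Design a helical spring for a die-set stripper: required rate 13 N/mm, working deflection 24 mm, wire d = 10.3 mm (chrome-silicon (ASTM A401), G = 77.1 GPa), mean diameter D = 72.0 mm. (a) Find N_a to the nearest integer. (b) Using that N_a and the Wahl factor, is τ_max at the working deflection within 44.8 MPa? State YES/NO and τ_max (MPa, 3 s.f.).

N_a = Gd⁴/(8D³k) = (77.1×10³)(10.3⁴)/(8·72.0³·13) = 22.35 → N_a = 22
Actual rate k = Gd⁴/(8D³·22) = 13.21 N/mm
Working load F = kδ = 13.21·24 = 317.03 N
C = 72.0/10.3 = 6.9903; K_W = (4C−1)/(4C−4)+0.615/C = 1.2132
τ_max = K_W·8FD/(πd³) = 1.2132·53.194 = 64.534 MPa
τ_max > 44.8 MPa → exceeds allowable

(a) 22 coils; (b) NO, τ_max = 64.5 MPa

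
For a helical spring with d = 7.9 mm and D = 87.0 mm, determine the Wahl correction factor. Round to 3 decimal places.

1.131

C = D/d = 87.0/7.9 = 11.0127
K_W = (4C−1)/(4C−4) + 0.615/C = 43.051/40.051 + 0.0558 = 1.1308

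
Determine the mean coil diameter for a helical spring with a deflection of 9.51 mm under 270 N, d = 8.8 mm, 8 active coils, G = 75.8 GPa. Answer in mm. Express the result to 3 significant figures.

63.0 mm

Required rate k = F/δ = 270/9.51 = 28.391 N/mm
D = (Gd⁴/(8N_a·k))^(1/3) = (75.8×10³·8.8⁴/(8·8·28.391))^(1/3)
  = (250171)^(1/3) = 63.0104 mm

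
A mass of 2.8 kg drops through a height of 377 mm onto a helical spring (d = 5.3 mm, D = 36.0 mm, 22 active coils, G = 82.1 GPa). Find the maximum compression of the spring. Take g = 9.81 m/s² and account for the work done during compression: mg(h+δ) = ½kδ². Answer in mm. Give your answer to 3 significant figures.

54.8 mm

k = Gd⁴/(8D³N_a) = (82.1×10³)(5.3⁴)/(8·36.0³·22) = 7.8891 N/mm
W = mg = 2.8 × 9.81 = 27.468 N
½kδ² − Wδ − Wh = 0 → δ = (W + √(W² + 2kWh))/k
δ = (27.468 + √(754.49 + 163390))/7.8891 = (27.468 + 405.15)/7.8891 = 54.837 mm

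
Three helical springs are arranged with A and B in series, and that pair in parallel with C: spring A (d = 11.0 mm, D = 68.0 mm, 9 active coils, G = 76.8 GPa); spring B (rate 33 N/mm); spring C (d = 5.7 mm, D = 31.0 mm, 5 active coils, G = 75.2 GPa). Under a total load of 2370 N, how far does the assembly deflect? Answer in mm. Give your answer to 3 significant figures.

27.4 mm

k_A = Gd⁴/(8D³N_a) = (76.8×10³)(11.0⁴)/(8·68.0³·9) = 49.668 N/mm
k_C = Gd⁴/(8D³N_a) = (75.2×10³)(5.7⁴)/(8·31.0³·5) = 66.615 N/mm
Springs A,B series: k_AB = 1/(1/49.668+1/33) = 19.827 N/mm; parallel with C: k_eq = 19.827+66.615 = 86.442 N/mm
δ = F/k_eq = 2370/86.442 = 27.417 mm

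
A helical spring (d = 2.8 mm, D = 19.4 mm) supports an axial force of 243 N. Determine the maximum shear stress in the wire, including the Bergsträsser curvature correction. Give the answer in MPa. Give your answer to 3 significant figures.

Spring index C = D/d = 19.4/2.8 = 6.9286
K_B = (4C+2)/(4C−3) = 29.714/24.714 = 1.2023
τ₀ = 8FD/(πd³) = 8·243·19.4/(π·2.8³) = 37713.6/68.964 = 546.86 MPa
τ_max = K·τ₀ = 1.2023 × 546.86 = 657.49 MPa

657 MPa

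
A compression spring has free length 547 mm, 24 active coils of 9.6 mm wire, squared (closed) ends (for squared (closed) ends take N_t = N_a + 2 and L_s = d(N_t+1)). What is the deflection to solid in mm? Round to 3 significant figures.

288 mm

N_t = 26; L_s = 9.6·27 = 259.2 mm
δ_solid = L₀ − L_s = 547 − 259.2 = 287.8 mm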